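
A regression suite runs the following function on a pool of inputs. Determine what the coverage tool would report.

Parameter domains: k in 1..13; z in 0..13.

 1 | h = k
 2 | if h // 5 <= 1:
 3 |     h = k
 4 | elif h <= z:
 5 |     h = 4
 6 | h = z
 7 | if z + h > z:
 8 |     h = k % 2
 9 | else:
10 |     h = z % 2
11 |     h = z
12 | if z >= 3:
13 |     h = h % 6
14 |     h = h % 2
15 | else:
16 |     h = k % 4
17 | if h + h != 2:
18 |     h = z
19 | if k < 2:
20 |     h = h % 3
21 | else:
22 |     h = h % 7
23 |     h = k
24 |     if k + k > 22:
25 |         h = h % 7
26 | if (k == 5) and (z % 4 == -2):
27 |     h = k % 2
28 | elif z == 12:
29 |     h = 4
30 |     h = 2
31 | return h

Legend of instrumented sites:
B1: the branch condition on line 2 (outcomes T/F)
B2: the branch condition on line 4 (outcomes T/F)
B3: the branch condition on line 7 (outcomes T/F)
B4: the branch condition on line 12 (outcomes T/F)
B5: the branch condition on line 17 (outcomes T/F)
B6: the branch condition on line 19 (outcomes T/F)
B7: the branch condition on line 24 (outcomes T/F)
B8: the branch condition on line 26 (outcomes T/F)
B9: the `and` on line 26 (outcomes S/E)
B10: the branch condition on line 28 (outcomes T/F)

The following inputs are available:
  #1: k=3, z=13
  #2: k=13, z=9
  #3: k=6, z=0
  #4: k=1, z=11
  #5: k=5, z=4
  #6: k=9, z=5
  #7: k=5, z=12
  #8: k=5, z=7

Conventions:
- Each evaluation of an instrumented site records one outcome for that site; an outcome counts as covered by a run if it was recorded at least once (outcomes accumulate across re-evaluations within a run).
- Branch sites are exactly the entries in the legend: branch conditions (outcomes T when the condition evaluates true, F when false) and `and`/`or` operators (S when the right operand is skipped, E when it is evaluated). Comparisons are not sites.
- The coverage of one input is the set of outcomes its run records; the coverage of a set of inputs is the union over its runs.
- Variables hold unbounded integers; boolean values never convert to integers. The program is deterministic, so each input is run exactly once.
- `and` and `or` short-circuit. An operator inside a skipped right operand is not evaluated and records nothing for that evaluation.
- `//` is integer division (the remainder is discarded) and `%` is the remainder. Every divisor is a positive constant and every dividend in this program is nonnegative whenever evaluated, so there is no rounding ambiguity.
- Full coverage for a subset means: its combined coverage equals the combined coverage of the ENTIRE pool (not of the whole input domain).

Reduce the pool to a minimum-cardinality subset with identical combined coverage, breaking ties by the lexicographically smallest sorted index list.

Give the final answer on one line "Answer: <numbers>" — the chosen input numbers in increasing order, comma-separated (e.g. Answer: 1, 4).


test 1 (k=3, z=13) fires B1->T, B3->T, B4->T, B5->F, B6->F, B7->F, B9->S, B8->F, B10->F; hits B1=T, B3=T, B4=T, B5=F, B6=F, B7=F, B8=F, B9=S, B10=F
test 2 (k=13, z=9) fires B1->F, B2->F, B3->T, B4->T, B5->F, B6->F, B7->T, B9->S, B8->F, B10->F; hits B1=F, B2=F, B3=T, B4=T, B5=F, B6=F, B7=T, B8=F, B9=S, B10=F
test 3 (k=6, z=0) fires B1->T, B3->F, B4->F, B5->T, B6->F, B7->F, B9->S, B8->F, B10->F; hits B1=T, B3=F, B4=F, B5=T, B6=F, B7=F, B8=F, B9=S, B10=F
test 4 (k=1, z=11) fires B1->T, B3->T, B4->T, B5->F, B6->T, B9->S, B8->F, B10->F; hits B1=T, B3=T, B4=T, B5=F, B6=T, B8=F, B9=S, B10=F
test 5 (k=5, z=4) fires B1->T, B3->T, B4->T, B5->F, B6->F, B7->F, B9->E, B8->F, B10->F; hits B1=T, B3=T, B4=T, B5=F, B6=F, B7=F, B8=F, B9=E, B10=F
test 6 (k=9, z=5) fires B1->T, B3->T, B4->T, B5->F, B6->F, B7->F, B9->S, B8->F, B10->F; hits B1=T, B3=T, B4=T, B5=F, B6=F, B7=F, B8=F, B9=S, B10=F
test 7 (k=5, z=12) fires B1->T, B3->T, B4->T, B5->F, B6->F, B7->F, B9->E, B8->F, B10->T; hits B1=T, B3=T, B4=T, B5=F, B6=F, B7=F, B8=F, B9=E, B10=T
test 8 (k=5, z=7) fires B1->T, B3->T, B4->T, B5->F, B6->F, B7->F, B9->E, B8->F, B10->F; hits B1=T, B3=T, B4=T, B5=F, B6=F, B7=F, B8=F, B9=E, B10=F
union over all inputs: B1=T, B1=F, B2=F, B3=T, B3=F, B4=T, B4=F, B5=T, B5=F, B6=T, B6=F, B7=T, B7=F, B8=F, B9=S, B9=E, B10=T, B10=F (18 outcomes)
every size-1 subset falls short of the 18 outcomes (best: 10/18)
every size-2 subset falls short of the 18 outcomes (best: 15/18)
every size-3 subset falls short of the 18 outcomes (best: 17/18)
the canonical winner is {2, 3, 4, 7}: size 4, full 18-outcome coverage, earliest index list among size-4 covers
Answer: 2, 3, 4, 7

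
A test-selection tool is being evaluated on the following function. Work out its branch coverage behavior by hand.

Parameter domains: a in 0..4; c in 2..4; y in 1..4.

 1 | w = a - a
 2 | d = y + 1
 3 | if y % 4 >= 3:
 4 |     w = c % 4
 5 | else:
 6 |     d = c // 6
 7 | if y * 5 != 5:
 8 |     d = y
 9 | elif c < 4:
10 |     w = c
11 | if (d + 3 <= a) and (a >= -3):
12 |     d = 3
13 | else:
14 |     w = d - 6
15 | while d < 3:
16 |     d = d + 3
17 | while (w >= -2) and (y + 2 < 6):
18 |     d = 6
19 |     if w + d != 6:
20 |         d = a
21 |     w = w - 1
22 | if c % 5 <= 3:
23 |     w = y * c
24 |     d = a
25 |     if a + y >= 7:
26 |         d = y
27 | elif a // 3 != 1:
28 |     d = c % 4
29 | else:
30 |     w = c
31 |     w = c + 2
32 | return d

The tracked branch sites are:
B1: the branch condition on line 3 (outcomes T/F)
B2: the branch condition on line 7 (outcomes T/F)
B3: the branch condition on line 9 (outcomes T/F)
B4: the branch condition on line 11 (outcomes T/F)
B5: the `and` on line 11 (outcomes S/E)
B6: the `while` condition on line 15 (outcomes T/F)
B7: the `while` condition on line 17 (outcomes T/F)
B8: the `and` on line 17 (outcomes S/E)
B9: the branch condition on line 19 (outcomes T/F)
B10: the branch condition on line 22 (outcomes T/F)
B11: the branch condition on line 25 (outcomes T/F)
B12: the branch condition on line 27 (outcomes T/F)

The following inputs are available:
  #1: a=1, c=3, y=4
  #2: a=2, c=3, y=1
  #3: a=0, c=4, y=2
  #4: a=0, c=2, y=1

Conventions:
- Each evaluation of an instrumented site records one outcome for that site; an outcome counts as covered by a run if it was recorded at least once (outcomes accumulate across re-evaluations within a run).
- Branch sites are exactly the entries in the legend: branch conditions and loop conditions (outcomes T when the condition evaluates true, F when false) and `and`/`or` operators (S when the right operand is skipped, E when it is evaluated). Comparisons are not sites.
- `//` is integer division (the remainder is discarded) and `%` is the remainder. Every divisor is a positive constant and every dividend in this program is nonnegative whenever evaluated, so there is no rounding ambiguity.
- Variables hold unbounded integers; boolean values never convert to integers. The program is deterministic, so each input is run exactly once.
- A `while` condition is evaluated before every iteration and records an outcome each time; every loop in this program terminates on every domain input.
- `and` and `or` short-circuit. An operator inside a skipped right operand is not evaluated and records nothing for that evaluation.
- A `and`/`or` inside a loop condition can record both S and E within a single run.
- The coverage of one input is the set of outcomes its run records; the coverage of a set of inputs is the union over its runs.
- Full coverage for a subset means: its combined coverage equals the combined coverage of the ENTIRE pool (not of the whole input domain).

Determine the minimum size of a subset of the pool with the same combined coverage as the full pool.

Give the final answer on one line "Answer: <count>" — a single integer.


run #1 (a=1, c=3, y=4) runs B1->F, B2->T, B5->S, B4->F, B6->F, B8->E, B7->F, B10->T, B11->F; records B1=F, B2=T, B4=F, B5=S, B6=F, B7=F, B8=E, B10=T, B11=F
run #2 (a=2, c=3, y=1) runs B1->F, B2->F, B3->T, B5->S, B4->F, B6->T, B6->F, B8->S, B7->F, B10->T, B11->F; records B1=F, B2=F, B3=T, B4=F, B5=S, B6=T, B6=F, B7=F, B8=S, B10=T, B11=F
run #3 (a=0, c=4, y=2) runs B1->F, B2->T, B5->S, B4->F, B6->T, B6->F, B8->S, B7->F, B10->F, B12->T; records B1=F, B2=T, B4=F, B5=S, B6=T, B6=F, B7=F, B8=S, B10=F, B12=T
run #4 (a=0, c=2, y=1) runs B1->F, B2->F, B3->T, B5->S, B4->F, B6->T, B6->F, B8->S, B7->F, B10->T, B11->F; records B1=F, B2=F, B3=T, B4=F, B5=S, B6=T, B6=F, B7=F, B8=S, B10=T, B11=F
together the pool reaches 15 outcomes: B1=F, B2=T, B2=F, B3=T, B4=F, B5=S, B6=T, B6=F, B7=F, B8=S, B8=E, B10=T, B10=F, B11=F, B12=T
no size-1 subset reaches all 15 outcomes (best union: 11/15)
no size-2 subset reaches all 15 outcomes (best union: 14/15)
at size 3, {1, 2, 3} reaches all 15 outcomes; every lexicographically earlier size-3 subset fails
Answer: 3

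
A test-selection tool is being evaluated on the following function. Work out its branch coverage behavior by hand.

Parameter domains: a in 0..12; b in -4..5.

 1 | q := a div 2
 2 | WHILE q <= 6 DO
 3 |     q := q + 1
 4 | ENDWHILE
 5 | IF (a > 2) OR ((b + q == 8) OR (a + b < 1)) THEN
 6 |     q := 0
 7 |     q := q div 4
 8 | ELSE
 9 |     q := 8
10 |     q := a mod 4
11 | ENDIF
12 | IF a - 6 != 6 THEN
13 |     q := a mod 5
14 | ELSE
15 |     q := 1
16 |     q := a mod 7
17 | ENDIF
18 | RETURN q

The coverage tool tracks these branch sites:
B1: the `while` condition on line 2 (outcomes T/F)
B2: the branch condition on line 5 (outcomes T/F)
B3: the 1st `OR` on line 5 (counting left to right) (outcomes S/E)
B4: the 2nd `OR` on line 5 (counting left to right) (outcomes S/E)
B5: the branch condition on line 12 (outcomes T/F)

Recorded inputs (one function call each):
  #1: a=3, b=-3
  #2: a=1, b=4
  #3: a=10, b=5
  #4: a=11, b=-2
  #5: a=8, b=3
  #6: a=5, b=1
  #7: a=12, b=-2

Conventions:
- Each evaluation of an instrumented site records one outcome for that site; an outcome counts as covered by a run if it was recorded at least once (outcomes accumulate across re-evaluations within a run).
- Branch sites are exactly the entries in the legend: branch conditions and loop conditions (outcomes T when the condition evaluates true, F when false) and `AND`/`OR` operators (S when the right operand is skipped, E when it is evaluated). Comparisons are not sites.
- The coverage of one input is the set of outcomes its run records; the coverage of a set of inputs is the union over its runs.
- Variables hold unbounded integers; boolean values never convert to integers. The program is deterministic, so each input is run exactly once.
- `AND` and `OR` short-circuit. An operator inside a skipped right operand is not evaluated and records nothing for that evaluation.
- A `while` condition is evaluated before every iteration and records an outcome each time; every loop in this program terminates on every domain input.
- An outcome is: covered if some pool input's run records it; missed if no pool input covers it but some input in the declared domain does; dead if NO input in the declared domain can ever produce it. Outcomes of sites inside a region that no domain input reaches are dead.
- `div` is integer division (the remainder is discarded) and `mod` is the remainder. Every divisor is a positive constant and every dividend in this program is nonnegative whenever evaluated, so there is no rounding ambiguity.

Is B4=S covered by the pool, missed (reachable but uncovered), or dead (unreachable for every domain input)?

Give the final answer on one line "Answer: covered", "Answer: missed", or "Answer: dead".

no pool input records B4=S
but domain input (a=0, b=1) does record it -> reachable, so missed

Answer: missed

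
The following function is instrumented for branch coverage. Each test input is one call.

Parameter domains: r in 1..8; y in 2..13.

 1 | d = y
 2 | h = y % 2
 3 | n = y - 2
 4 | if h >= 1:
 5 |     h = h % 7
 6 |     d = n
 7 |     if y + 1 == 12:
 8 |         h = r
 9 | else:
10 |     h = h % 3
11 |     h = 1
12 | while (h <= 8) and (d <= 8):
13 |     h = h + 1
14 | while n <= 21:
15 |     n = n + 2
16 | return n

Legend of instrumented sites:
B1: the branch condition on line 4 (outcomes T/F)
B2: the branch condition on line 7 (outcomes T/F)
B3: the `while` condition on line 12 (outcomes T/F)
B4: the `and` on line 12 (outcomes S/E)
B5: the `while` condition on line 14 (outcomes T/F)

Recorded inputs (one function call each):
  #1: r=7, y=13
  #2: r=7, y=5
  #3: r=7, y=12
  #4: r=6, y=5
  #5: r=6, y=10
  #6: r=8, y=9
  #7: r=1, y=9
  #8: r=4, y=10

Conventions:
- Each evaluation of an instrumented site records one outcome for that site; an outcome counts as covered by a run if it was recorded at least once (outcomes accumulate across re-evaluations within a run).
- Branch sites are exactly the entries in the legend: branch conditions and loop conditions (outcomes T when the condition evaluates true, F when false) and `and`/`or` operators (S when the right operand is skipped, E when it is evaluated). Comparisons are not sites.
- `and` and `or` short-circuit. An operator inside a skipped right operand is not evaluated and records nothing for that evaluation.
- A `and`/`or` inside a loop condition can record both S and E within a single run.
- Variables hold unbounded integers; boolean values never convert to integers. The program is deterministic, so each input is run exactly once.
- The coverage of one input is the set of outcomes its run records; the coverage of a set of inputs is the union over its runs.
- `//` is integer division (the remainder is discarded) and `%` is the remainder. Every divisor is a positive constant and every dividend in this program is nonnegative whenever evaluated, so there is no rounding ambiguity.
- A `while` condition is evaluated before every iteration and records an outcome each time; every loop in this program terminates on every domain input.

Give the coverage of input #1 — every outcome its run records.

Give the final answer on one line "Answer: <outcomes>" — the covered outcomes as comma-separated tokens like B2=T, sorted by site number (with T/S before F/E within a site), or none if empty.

Simulating input #1 (r=7, y=13) step by step:
  B1->T, B2->F, B4->E, B3->F, B5->T, B5->T, B5->T, B5->T, B5->T, B5->T
  B5->F
deduplicating events, the covered set is: B1=T, B2=F, B3=F, B4=E, B5=T, B5=F

Answer: B1=T, B2=F, B3=F, B4=E, B5=T, B5=F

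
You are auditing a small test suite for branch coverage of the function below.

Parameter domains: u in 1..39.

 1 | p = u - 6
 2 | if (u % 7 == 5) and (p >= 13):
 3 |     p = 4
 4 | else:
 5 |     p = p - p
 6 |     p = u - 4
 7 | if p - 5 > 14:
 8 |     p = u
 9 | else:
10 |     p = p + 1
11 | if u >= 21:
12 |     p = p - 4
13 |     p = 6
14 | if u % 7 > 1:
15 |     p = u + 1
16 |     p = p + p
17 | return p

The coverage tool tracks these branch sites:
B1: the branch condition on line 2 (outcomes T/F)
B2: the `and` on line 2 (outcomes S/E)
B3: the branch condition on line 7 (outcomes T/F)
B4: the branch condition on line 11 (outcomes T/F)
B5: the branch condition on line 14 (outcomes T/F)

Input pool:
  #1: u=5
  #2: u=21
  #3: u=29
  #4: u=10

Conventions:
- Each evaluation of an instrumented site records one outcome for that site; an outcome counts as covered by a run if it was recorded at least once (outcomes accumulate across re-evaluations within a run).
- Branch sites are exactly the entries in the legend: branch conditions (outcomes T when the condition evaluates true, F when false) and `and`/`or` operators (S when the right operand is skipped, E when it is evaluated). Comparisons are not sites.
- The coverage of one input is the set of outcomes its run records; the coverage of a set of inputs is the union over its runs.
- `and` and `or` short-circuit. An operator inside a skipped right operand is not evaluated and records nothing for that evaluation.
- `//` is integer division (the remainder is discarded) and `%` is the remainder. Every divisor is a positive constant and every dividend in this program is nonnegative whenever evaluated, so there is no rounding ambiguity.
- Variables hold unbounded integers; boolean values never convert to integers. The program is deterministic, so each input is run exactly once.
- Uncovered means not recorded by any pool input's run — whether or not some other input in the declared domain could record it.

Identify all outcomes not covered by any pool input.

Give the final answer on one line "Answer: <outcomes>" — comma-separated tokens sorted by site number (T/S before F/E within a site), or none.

test 1 (u=5) fires B2->E, B1->F, B3->F, B4->F, B5->T; hits B1=F, B2=E, B3=F, B4=F, B5=T
test 2 (u=21) fires B2->S, B1->F, B3->F, B4->T, B5->F; hits B1=F, B2=S, B3=F, B4=T, B5=F
test 3 (u=29) fires B2->S, B1->F, B3->T, B4->T, B5->F; hits B1=F, B2=S, B3=T, B4=T, B5=F
test 4 (u=10) fires B2->S, B1->F, B3->F, B4->F, B5->T; hits B1=F, B2=S, B3=F, B4=F, B5=T
union over the pool: B1=F, B2=S, B2=E, B3=T, B3=F, B4=T, B4=F, B5=T, B5=F
uncovered (1 of 10): B1=T

Answer: B1=T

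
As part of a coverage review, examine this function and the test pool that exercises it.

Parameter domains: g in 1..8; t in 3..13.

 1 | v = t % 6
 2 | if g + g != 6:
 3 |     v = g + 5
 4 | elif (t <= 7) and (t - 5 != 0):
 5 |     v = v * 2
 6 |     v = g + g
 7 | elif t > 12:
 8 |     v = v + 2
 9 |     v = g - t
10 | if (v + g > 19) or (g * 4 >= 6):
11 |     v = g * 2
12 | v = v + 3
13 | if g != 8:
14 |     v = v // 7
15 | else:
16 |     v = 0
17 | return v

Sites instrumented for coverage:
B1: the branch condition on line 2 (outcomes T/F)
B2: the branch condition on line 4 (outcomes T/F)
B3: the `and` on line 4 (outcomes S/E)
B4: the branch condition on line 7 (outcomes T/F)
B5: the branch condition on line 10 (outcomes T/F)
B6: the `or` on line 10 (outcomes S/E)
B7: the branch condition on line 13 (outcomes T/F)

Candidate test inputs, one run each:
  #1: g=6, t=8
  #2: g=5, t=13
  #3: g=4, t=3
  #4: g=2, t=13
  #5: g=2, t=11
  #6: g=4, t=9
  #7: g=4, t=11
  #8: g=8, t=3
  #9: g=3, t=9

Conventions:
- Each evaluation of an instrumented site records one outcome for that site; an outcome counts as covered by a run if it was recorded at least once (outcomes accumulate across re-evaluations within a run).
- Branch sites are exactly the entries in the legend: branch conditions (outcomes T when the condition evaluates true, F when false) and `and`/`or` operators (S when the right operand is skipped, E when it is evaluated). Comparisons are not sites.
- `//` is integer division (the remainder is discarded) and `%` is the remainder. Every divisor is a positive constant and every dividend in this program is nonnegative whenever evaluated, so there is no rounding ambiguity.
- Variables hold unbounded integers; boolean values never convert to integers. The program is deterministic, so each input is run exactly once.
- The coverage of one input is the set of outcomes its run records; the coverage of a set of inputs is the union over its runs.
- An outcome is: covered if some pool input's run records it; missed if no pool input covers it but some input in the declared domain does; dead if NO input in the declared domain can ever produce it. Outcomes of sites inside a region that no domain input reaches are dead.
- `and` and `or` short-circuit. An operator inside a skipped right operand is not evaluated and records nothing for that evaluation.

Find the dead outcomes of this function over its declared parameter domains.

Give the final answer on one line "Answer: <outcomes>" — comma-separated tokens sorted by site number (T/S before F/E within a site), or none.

sweeping the full domain (88 inputs) for each outcome:
  reachable outcomes have witnesses, e.g. B1=T (e.g. g=1, t=3), B1=F (e.g. g=3, t=3), B2=T (e.g. g=3, t=3), B2=F (e.g. g=3, t=5)

Answer: none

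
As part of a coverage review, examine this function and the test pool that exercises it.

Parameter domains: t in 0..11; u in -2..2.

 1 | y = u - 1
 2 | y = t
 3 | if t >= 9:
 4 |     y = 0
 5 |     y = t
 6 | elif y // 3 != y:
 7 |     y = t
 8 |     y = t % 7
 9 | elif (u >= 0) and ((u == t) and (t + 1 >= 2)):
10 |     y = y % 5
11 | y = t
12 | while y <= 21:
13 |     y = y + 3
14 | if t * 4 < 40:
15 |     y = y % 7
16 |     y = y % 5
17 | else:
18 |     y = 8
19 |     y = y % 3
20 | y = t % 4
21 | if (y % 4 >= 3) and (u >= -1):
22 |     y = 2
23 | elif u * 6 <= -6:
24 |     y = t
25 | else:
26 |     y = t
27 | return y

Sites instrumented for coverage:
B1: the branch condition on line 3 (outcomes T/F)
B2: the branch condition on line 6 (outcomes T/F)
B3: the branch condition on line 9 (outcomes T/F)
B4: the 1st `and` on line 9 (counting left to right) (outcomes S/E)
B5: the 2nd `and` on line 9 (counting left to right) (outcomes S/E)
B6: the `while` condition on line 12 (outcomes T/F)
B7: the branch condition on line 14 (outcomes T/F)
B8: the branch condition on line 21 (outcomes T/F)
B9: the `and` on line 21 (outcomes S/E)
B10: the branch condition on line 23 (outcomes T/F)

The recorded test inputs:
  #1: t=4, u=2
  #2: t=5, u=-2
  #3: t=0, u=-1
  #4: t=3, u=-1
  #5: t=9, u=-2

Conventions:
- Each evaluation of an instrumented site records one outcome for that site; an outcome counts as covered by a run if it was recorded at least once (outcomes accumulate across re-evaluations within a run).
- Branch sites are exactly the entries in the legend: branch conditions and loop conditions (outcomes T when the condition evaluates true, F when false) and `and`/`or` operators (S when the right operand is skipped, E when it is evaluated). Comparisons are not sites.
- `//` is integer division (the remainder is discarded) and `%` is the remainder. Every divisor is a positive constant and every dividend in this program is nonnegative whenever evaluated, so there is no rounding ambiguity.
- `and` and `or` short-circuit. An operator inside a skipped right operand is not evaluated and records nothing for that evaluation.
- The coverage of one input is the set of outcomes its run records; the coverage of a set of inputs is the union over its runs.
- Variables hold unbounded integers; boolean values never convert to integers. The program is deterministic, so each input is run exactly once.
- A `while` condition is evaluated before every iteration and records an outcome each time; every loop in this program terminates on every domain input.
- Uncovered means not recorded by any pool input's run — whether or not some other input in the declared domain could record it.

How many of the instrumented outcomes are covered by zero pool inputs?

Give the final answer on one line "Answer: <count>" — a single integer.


run #1 (t=4, u=2) records B1=F, B2=T, B6=T, B6=F, B7=T, B8=F, B9=S, B10=F
run #2 (t=5, u=-2) records B1=F, B2=T, B6=T, B6=F, B7=T, B8=F, B9=S, B10=T
run #3 (t=0, u=-1) records B1=F, B2=F, B3=F, B4=S, B6=T, B6=F, B7=T, B8=F, B9=S, B10=T
run #4 (t=3, u=-1) records B1=F, B2=T, B6=T, B6=F, B7=T, B8=T, B9=E
run #5 (t=9, u=-2) records B1=T, B6=T, B6=F, B7=T, B8=F, B9=S, B10=T
union over the pool: B1=T, B1=F, B2=T, B2=F, B3=F, B4=S, B6=T, B6=F, B7=T, B8=T, B8=F, B9=S, B9=E, B10=T, B10=F
uncovered (5 of 20): B3=T, B4=E, B5=S, B5=E, B7=F
Answer: 5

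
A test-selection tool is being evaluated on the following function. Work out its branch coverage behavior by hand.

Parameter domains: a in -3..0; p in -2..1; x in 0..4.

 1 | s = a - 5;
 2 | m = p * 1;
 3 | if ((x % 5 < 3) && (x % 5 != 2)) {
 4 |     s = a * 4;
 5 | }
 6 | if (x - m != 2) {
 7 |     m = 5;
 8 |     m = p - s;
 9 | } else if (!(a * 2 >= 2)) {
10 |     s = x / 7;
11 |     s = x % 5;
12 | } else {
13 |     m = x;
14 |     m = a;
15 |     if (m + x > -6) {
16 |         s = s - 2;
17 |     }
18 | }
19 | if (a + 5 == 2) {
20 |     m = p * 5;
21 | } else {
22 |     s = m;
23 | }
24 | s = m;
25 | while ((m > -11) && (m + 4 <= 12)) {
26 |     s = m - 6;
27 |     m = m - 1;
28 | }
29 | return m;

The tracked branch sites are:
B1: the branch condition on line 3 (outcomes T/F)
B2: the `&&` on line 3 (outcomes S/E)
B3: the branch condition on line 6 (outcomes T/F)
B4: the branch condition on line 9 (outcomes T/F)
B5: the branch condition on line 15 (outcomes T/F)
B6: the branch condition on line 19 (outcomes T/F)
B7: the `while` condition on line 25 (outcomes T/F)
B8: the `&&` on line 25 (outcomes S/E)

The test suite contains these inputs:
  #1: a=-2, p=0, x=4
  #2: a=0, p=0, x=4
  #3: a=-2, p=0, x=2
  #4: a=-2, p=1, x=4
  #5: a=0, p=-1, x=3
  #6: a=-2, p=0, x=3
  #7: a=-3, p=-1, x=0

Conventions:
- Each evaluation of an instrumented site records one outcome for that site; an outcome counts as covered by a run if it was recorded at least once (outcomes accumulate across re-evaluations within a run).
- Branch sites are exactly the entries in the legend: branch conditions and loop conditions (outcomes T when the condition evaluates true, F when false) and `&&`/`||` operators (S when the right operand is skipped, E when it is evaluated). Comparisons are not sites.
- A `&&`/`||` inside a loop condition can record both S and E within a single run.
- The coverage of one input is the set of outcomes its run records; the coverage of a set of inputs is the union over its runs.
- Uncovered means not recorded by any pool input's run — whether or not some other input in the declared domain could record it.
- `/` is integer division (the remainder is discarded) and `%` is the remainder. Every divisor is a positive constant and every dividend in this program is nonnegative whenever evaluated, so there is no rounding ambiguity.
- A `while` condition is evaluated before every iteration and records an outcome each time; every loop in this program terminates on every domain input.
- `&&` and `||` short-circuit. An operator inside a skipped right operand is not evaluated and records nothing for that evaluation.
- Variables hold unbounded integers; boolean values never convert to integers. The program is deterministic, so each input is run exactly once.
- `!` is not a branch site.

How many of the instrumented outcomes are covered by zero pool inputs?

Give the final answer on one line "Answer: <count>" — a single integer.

input #1, a=-2, p=0, x=4: events B2->S, B1->F, B3->T, B6->F, B8->E, B7->T, B8->E, B7->T, B8->E, B7->T, B8->E, B7->T, B8->E, B7->T, ...; outcomes B1=F, B2=S, B3=T, B6=F, B7=T, B7=F, B8=S, B8=E
input #2, a=0, p=0, x=4: events B2->S, B1->F, B3->T, B6->F, B8->E, B7->T, B8->E, B7->T, B8->E, B7->T, B8->E, B7->T, B8->E, B7->T, ...; outcomes B1=F, B2=S, B3=T, B6=F, B7=T, B7=F, B8=S, B8=E
input #3, a=-2, p=0, x=2: events B2->E, B1->F, B3->F, B4->T, B6->F, B8->E, B7->T, B8->E, B7->T, B8->E, B7->T, B8->E, B7->T, B8->E, ...; outcomes B1=F, B2=E, B3=F, B4=T, B6=F, B7=T, B7=F, B8=S, B8=E
input #4, a=-2, p=1, x=4: events B2->S, B1->F, B3->T, B6->F, B8->E, B7->T, B8->E, B7->T, B8->E, B7->T, B8->E, B7->T, B8->E, B7->T, ...; outcomes B1=F, B2=S, B3=T, B6=F, B7=T, B7=F, B8=S, B8=E
input #5, a=0, p=-1, x=3: events B2->S, B1->F, B3->T, B6->F, B8->E, B7->T, B8->E, B7->T, B8->E, B7->T, B8->E, B7->T, B8->E, B7->T, ...; outcomes B1=F, B2=S, B3=T, B6=F, B7=T, B7=F, B8=S, B8=E
input #6, a=-2, p=0, x=3: events B2->S, B1->F, B3->T, B6->F, B8->E, B7->T, B8->E, B7->T, B8->E, B7->T, B8->E, B7->T, B8->E, B7->T, ...; outcomes B1=F, B2=S, B3=T, B6=F, B7=T, B7=F, B8=S, B8=E
input #7, a=-3, p=-1, x=0: events B2->E, B1->T, B3->T, B6->T, B8->E, B7->T, B8->E, B7->T, B8->E, B7->T, B8->E, B7->T, B8->E, B7->T, ...; outcomes B1=T, B2=E, B3=T, B6=T, B7=T, B7=F, B8=S, B8=E
union over the pool: B1=T, B1=F, B2=S, B2=E, B3=T, B3=F, B4=T, B6=T, B6=F, B7=T, B7=F, B8=S, B8=E
uncovered (3 of 16): B4=F, B5=T, B5=F

Answer: 3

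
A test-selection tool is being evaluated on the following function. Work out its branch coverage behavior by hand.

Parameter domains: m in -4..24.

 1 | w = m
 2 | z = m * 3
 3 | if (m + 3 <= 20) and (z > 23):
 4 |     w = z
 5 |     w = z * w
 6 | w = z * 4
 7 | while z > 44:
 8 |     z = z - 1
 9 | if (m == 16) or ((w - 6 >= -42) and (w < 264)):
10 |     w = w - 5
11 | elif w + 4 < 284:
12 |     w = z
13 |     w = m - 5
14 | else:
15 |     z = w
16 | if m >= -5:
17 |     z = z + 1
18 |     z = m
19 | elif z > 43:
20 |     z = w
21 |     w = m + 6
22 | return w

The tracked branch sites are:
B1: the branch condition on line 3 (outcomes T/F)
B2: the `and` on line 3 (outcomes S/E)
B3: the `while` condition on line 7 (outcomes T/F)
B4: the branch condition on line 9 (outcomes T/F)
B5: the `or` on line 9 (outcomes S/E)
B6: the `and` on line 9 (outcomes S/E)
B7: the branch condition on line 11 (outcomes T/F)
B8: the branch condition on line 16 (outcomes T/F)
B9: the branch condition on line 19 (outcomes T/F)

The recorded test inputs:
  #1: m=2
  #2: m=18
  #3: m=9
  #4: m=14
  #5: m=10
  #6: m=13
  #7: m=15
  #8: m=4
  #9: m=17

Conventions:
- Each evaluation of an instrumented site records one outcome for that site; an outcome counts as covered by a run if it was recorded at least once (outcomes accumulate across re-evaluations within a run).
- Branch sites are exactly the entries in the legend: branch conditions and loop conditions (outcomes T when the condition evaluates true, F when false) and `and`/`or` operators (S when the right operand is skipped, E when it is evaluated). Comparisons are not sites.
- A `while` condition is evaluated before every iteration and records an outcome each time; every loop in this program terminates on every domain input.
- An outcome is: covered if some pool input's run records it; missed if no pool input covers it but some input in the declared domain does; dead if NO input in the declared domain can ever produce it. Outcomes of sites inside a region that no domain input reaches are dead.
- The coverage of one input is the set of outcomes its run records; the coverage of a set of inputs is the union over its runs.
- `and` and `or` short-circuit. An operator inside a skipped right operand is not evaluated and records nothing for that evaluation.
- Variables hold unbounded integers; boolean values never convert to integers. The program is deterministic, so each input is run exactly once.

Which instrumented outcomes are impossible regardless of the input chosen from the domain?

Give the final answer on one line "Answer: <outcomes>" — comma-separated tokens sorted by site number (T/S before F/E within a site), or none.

sweeping the full domain (29 inputs) for each outcome:
  B8=F: never recorded by any domain input -> dead
  B9=T: never recorded by any domain input -> dead
  B9=F: never recorded by any domain input -> dead
  reachable outcomes have witnesses, e.g. B1=T (e.g. m=8), B1=F (e.g. m=-4), B2=S (e.g. m=18), B2=E (e.g. m=-4)

Answer: B8=F, B9=T, B9=F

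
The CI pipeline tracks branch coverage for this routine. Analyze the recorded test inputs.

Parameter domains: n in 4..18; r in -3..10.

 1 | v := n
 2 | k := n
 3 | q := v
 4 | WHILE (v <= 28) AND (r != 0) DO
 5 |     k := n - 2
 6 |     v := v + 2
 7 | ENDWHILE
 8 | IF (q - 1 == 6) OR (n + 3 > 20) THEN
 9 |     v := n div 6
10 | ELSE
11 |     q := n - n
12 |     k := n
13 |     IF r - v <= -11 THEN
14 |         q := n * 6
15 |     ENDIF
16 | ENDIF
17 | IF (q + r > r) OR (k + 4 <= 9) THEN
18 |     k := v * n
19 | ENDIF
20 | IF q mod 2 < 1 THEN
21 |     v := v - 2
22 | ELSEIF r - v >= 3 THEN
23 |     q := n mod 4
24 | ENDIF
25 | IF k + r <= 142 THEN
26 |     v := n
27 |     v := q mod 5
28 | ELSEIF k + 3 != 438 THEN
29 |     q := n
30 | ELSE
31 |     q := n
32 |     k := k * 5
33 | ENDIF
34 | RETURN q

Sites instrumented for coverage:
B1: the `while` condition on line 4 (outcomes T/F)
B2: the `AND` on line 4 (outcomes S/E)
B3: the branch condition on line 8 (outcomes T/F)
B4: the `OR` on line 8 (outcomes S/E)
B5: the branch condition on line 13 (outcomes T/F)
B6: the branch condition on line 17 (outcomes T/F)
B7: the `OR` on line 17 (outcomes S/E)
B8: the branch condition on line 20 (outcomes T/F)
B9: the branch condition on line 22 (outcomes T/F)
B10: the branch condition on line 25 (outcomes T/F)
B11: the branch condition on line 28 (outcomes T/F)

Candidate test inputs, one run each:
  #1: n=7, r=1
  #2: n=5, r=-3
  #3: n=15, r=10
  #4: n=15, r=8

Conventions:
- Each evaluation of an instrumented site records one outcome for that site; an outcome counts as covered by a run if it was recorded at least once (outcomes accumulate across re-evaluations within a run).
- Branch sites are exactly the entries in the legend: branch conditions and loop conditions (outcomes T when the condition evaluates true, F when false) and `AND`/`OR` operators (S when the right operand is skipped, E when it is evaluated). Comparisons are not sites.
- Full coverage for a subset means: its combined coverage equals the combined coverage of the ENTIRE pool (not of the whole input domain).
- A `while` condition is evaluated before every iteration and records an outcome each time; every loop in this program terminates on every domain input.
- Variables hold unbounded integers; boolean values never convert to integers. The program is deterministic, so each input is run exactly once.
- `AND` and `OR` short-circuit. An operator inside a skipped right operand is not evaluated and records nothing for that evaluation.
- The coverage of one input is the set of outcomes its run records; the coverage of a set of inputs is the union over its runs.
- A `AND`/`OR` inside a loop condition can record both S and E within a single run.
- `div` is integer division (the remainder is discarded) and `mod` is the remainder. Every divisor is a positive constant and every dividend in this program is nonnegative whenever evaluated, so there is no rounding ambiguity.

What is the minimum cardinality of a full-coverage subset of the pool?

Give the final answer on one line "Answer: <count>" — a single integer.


run #1 (n=7, r=1) records B1=T, B1=F, B2=S, B2=E, B3=T, B4=S, B6=T, B7=S, B8=F, B9=F, B10=T
run #2 (n=5, r=-3) records B1=T, B1=F, B2=S, B2=E, B3=F, B4=E, B5=T, B6=T, B7=S, B8=T, B10=T
run #3 (n=15, r=10) records B1=T, B1=F, B2=S, B2=E, B3=F, B4=E, B5=T, B6=T, B7=S, B8=T, B10=F, B11=F
run #4 (n=15, r=8) records B1=T, B1=F, B2=S, B2=E, B3=F, B4=E, B5=T, B6=T, B7=S, B8=T, B10=F, B11=F
together the pool reaches 17 outcomes: B1=T, B1=F, B2=S, B2=E, B3=T, B3=F, B4=S, B4=E, B5=T, B6=T, B7=S, B8=T, B8=F, B9=F, B10=T, B10=F, B11=F
checked all size-1 subsets: none covers 17 outcomes (max 12/17)
size 2: inputs {1, 3} cover all 17 outcomes, and no lexicographically smaller subset of this size does
Answer: 2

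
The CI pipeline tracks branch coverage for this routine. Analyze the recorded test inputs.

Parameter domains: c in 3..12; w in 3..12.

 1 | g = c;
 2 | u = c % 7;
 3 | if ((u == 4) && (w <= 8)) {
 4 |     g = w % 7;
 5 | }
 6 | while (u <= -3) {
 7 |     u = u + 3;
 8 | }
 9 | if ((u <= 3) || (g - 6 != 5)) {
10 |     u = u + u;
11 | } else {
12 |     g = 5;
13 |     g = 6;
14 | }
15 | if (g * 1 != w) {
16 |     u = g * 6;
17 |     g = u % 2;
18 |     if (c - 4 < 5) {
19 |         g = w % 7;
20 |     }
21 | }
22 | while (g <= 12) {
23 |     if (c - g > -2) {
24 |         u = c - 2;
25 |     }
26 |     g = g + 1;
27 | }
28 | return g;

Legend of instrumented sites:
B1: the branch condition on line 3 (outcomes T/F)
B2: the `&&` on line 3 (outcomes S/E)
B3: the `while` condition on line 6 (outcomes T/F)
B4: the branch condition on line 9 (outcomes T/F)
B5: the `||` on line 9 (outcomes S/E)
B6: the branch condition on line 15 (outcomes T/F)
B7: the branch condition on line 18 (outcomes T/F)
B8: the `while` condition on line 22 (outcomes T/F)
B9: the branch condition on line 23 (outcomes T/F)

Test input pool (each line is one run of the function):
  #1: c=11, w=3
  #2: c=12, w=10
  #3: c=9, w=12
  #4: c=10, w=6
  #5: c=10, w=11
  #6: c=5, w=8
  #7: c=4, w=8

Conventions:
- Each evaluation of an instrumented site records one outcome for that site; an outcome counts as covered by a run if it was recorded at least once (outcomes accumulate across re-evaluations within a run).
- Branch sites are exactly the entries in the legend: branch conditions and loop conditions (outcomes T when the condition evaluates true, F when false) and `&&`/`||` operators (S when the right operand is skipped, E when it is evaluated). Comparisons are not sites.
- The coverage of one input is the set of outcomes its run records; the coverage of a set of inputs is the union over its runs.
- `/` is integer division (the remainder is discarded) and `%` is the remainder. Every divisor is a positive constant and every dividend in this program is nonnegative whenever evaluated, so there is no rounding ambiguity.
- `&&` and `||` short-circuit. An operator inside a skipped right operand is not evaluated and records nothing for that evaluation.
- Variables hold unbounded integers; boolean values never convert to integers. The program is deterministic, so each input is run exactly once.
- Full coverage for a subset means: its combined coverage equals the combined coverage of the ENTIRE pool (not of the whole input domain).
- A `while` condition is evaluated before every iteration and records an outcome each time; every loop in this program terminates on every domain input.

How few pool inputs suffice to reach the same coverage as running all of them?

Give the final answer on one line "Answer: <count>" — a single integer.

#1 (c=11, w=3) -> covered: B1=T, B2=E, B3=F, B4=T, B5=E, B6=F, B8=T, B8=F, B9=T
#2 (c=12, w=10) -> covered: B1=F, B2=S, B3=F, B4=T, B5=E, B6=T, B7=F, B8=T, B8=F, B9=T
#3 (c=9, w=12) -> covered: B1=F, B2=S, B3=F, B4=T, B5=S, B6=T, B7=F, B8=T, B8=F, B9=T, B9=F
#4 (c=10, w=6) -> covered: B1=F, B2=S, B3=F, B4=T, B5=S, B6=T, B7=F, B8=T, B8=F, B9=T, B9=F
#5 (c=10, w=11) -> covered: B1=F, B2=S, B3=F, B4=T, B5=S, B6=T, B7=F, B8=T, B8=F, B9=T, B9=F
#6 (c=5, w=8) -> covered: B1=F, B2=S, B3=F, B4=T, B5=E, B6=T, B7=T, B8=T, B8=F, B9=T, B9=F
#7 (c=4, w=8) -> covered: B1=T, B2=E, B3=F, B4=T, B5=E, B6=T, B7=T, B8=T, B8=F, B9=T, B9=F
the full pool covers 16 outcomes: B1=T, B1=F, B2=S, B2=E, B3=F, B4=T, B5=S, B5=E, B6=T, B6=F, B7=T, B7=F, B8=T, B8=F, B9=T, B9=F
every size-1 subset falls short of the 16 outcomes (best: 11/16)
every size-2 subset falls short of the 16 outcomes (best: 15/16)
at size 3, {1, 3, 6} reaches all 16 outcomes; every lexicographically earlier size-3 subset fails

Answer: 3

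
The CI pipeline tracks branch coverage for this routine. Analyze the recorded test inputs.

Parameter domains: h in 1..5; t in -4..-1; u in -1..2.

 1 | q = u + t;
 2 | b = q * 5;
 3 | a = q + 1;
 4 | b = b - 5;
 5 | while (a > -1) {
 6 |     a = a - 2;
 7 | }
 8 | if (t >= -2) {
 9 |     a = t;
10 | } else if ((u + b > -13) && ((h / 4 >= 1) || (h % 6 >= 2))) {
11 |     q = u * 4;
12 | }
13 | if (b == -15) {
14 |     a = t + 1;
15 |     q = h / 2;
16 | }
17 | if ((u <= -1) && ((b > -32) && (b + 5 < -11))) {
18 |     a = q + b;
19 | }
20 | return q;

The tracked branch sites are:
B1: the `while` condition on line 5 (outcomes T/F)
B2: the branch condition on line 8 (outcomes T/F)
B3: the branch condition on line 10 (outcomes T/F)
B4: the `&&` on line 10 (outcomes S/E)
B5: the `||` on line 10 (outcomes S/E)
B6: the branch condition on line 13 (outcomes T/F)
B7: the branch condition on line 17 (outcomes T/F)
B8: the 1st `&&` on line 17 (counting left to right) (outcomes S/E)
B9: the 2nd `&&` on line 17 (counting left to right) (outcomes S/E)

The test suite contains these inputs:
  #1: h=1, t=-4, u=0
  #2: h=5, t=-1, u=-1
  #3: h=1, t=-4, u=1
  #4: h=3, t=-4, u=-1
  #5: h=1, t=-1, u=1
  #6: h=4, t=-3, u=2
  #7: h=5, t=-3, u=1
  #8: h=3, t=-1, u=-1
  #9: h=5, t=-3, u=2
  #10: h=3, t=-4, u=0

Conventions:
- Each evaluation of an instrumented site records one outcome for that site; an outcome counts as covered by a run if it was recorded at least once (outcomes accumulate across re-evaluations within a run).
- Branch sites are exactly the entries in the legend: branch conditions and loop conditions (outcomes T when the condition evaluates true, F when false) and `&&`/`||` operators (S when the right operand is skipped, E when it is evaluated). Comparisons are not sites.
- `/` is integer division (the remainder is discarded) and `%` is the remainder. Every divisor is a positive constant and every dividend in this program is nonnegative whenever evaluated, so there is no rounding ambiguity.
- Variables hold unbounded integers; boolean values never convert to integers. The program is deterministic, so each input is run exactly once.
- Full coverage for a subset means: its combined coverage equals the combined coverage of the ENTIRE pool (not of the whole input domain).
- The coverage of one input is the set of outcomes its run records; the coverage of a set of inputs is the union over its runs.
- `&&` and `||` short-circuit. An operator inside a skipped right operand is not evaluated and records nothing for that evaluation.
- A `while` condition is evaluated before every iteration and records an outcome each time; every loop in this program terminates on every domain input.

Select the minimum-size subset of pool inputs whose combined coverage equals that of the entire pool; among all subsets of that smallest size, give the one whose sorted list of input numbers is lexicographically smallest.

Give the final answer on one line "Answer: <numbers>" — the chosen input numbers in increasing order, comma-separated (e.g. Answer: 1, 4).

#1 (h=1, t=-4, u=0) -> covered: B1=F, B2=F, B3=F, B4=S, B6=F, B7=F, B8=S
#2 (h=5, t=-1, u=-1) -> covered: B1=F, B2=T, B6=T, B7=F, B8=E, B9=E
#3 (h=1, t=-4, u=1) -> covered: B1=F, B2=F, B3=F, B4=S, B6=F, B7=F, B8=S
#4 (h=3, t=-4, u=-1) -> covered: B1=F, B2=F, B3=F, B4=S, B6=F, B7=T, B8=E, B9=E
#5 (h=1, t=-1, u=1) -> covered: B1=T, B1=F, B2=T, B6=F, B7=F, B8=S
#6 (h=4, t=-3, u=2) -> covered: B1=T, B1=F, B2=F, B3=T, B4=E, B5=S, B6=F, B7=F, B8=S
#7 (h=5, t=-3, u=1) -> covered: B1=F, B2=F, B3=F, B4=S, B6=T, B7=F, B8=S
#8 (h=3, t=-1, u=-1) -> covered: B1=F, B2=T, B6=T, B7=F, B8=E, B9=E
#9 (h=5, t=-3, u=2) -> covered: B1=T, B1=F, B2=F, B3=T, B4=E, B5=S, B6=F, B7=F, B8=S
#10 (h=3, t=-4, u=0) -> covered: B1=F, B2=F, B3=F, B4=S, B6=F, B7=F, B8=S
union over all inputs: B1=T, B1=F, B2=T, B2=F, B3=T, B3=F, B4=S, B4=E, B5=S, B6=T, B6=F, B7=T, B7=F, B8=S, B8=E, B9=E (16 outcomes)
size 1 is not enough: best union over all size-1 subsets is 9/16
size 2 is not enough: best union over all size-2 subsets is 14/16
size 3: inputs {2, 4, 6} cover all 16 outcomes, and no lexicographically smaller subset of this size does

Answer: 2, 4, 6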